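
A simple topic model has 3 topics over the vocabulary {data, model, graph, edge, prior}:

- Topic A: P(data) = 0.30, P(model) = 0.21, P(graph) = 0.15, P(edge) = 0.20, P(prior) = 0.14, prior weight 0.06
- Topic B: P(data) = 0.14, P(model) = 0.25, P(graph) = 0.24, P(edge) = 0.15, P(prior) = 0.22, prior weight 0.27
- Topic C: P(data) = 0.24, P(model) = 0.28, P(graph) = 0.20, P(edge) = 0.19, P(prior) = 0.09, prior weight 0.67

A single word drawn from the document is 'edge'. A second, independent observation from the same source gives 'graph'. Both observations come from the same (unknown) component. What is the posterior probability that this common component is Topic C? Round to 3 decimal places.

Posterior ∝ prior × likelihood, so P(k | x) ∝ π_k f_k(x); normalise over all components.
Since both observations come from the same component, the likelihood for component k is f_k(x₁)·f_k(x₂).
  f_A = [0.2] × [0.15] = 0.03
  f_B = [0.15] × [0.24] = 0.036
  f_C = [0.19] × [0.2] = 0.038
Weight by the priors:
  π_A·f_A = 0.06 × 0.03 = 0.0018
  π_B·f_B = 0.27 × 0.036 = 0.00972
  π_C·f_C = 0.67 × 0.038 = 0.02546
Denominator: 0.0018 + 0.00972 + 0.02546 = 0.03698
Responsibility of Topic C: 0.02546 / 0.03698 ≈ 0.688

0.688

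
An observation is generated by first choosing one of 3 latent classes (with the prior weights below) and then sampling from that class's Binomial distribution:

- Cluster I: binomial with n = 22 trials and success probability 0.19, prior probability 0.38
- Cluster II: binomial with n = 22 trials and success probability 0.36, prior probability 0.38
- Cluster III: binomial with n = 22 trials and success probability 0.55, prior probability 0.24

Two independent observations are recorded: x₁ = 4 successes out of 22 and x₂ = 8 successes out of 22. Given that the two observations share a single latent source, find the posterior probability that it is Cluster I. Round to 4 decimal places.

0.4670

Posterior ∝ prior × likelihood, so P(k | x) ∝ w_k f_k(x); normalise over all components.
Since both observations come from the same component, the likelihood for component k is f_k(x₁)·f_k(x₂).
  L_I = [C(22,4)·0.19^4·0.81^18 = 7315·0.00130321·0.0225284 = 0.214763] × [0.0284221] = 0.00610402
  L_II = [C(22,4)·0.36^4·0.64^18 = 7315·0.0167962·0.000324519 = 0.0398716] × [0.174493] = 0.00695731
  L_III = [C(22,4)·0.55^4·0.45^18 = 7315·0.0915063·5.72566e-07 = 0.000383257] × [0.0373865] = 1.43286e-05
Weight by the priors:
  w_I·L_I = 0.38 × 0.00610402 = 0.00231953
  w_II·L_II = 0.38 × 0.00695731 = 0.00264378
  w_III·L_III = 0.24 × 1.43286e-05 = 3.43887e-06
Normaliser: 0.00231953 + 0.00264378 + 3.43887e-06 = 0.00496674
P(Cluster I | data) ≈ 0.4670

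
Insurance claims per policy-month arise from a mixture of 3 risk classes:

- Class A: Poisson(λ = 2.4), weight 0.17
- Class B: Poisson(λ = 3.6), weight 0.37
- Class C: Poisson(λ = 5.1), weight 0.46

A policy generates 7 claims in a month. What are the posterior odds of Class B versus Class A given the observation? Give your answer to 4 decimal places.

11.2005

Only the two components matter; the odds are (P(Z=i) f_i(x)) / (P(Z=j) f_j(x)).
Evaluate each component's likelihood at the observed value:
  L_A = 0.00825546
  L_B = 0.0424841
  L_C = 0.108557
Odds = (0.37/0.17) × (0.0424841/0.00825546) = 2.17647 × 5.14619 ≈ 11.2005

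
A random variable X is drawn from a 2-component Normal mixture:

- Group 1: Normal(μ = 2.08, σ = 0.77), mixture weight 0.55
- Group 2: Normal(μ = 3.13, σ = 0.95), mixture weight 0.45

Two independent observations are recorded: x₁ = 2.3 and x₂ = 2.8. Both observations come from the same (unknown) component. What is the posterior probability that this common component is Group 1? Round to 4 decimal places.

0.6422

Posterior ∝ prior × likelihood, so P(k | x) ∝ P(Z=k) f_k(x); normalise over all components.
Since both observations come from the same component, the likelihood for component k is f_k(x₁)·f_k(x₂).
  p_1 = [0.497385] × [0.334624] = 0.166437
  p_2 = [0.286703] × [0.395352] = 0.113349
Prior × likelihood for each component:
  P(Z=1)·p_1 = 0.55 × 0.166437 = 0.0915405
  P(Z=2)·p_2 = 0.45 × 0.113349 = 0.051007
Normaliser: 0.0915405 + 0.051007 = 0.142547
Responsibility of Group 1: 0.0915405 / 0.142547 ≈ 0.6422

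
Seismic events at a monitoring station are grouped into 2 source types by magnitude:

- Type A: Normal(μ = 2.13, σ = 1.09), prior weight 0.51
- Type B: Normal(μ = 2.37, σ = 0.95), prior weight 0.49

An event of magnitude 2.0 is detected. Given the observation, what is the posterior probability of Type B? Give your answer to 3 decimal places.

0.507

Apply Bayes' rule: the posterior for each component is proportional to its prior times its likelihood at x.
Normal densities:
  L_A = (1/(1.09·√(2π)))·exp(−(2.0−2.13)²/(2·1.09²)) = 0.366002·exp(-0.00711) = 0.363408
  L_B = (1/(0.95·√(2π)))·exp(−(2.0−2.37)²/(2·0.95²)) = 0.419939·exp(-0.07584) = 0.389267
Unnormalised posteriors:
  π_A·L_A = 0.51 × 0.363408 = 0.185338
  π_B·L_B = 0.49 × 0.389267 = 0.190741
Denominator: 0.185338 + 0.190741 = 0.376079
So the posterior for Type B is 0.190741 / 0.376079 ≈ 0.507.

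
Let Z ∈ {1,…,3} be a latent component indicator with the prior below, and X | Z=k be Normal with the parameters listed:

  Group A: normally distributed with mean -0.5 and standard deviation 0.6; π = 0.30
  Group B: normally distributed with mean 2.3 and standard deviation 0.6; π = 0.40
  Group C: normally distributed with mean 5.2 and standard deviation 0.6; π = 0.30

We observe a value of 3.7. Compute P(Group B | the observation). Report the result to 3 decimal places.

0.666

P(component k | x) = w_k·f_k(x) / marginal(x), where marginal(x) = Σ_j w_j·f_j(x).
Normal densities:
  f_A = 1.52245e-11
  f_B = 0.0437031
  f_C = 0.0292138
Weight by the priors:
  w_A·f_A = 0.30 × 1.52245e-11 = 4.56736e-12
  w_B·f_B = 0.40 × 0.0437031 = 0.0174813
  w_C·f_C = 0.30 × 0.0292138 = 0.00876415
Evidence: 4.56736e-12 + 0.0174813 + 0.00876415 = 0.0262454
P(Group B | 3.7) = 0.0174813 / 0.0262454 ≈ 0.666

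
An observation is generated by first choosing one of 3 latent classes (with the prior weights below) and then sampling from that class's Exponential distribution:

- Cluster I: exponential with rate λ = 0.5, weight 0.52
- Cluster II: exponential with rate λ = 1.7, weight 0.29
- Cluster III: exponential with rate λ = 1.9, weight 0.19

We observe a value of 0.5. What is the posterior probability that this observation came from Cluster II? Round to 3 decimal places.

0.381

By Bayes' theorem, P(k | x) = π_k f_k(x) / Σ_j π_j f_j(x).
Evaluate each component's likelihood at the observed value:
  p_I = 0.5·e^(−0.5·0.5) = 0.5·e^(−0.2500) = 0.3894
  p_II = 1.7·e^(−1.7·0.5) = 1.7·e^(−0.8500) = 0.726605
  p_III = 1.9·e^(−1.9·0.5) = 1.9·e^(−0.9500) = 0.734808
Unnormalised posteriors:
  π_I·p_I = 0.52 × 0.3894 = 0.202488
  π_II·p_II = 0.29 × 0.726605 = 0.210716
  π_III·p_III = 0.19 × 0.734808 = 0.139614
Denominator: 0.202488 + 0.210716 + 0.139614 = 0.552817
P(Cluster II | 0.5) ≈ 0.381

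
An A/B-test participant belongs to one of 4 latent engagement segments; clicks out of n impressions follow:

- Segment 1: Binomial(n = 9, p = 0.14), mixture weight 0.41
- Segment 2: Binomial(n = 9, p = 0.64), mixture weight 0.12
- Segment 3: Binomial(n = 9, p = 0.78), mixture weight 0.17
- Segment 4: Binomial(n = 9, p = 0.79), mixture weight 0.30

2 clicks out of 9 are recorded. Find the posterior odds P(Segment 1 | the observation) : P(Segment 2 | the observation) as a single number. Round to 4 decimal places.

Posterior odds = (π_i f_i(x)) / (π_j f_j(x)); the normalising sum cancels.
Binomial probabilities:
  f_1 = 0.245498
  f_2 = 0.0115553
  f_3 = 0.000546324
  f_4 = 0.000404661
Odds = (0.41/0.12) × (0.245498/0.0115553) = 3.41667 × 21.2455 ≈ 72.5889

72.5889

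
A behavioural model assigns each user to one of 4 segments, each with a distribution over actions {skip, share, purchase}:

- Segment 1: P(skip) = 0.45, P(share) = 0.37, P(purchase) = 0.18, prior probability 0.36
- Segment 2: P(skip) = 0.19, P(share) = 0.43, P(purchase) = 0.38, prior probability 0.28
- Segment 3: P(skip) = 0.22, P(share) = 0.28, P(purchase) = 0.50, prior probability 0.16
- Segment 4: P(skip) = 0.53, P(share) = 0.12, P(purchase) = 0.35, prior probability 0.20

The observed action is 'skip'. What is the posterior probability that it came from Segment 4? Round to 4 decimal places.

0.2974

By Bayes' theorem, P(k | x) = π_k f_k(x) / Σ_j π_j f_j(x).
Component likelihoods at x = 'skip':
  L_1 = 0.45
  L_2 = 0.19
  L_3 = 0.22
  L_4 = 0.53
Unnormalised posteriors:
  π_1·L_1 = 0.36 × 0.45 = 0.162
  π_2·L_2 = 0.28 × 0.19 = 0.0532
  π_3·L_3 = 0.16 × 0.22 = 0.0352
  π_4·L_4 = 0.20 × 0.53 = 0.106
Sum: 0.162 + 0.0532 + 0.0352 + 0.106 = 0.3564
Responsibility of Segment 4: 0.106 / 0.3564 ≈ 0.2974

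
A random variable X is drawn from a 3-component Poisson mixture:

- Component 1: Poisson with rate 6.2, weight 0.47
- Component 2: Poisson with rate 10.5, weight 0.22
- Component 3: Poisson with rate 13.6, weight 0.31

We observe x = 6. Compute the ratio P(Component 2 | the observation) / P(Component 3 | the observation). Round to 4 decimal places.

3.3364

Posterior odds = (P(Z=i) f_i(x)) / (P(Z=j) f_j(x)); the normalising sum cancels.
Evaluate each component's likelihood at the observed value:
  L_1 = e^(−6.2)·6.2^6/6! = 0.1601
  L_2 = e^(−10.5)·10.5^6/6! = 0.051252
  L_3 = e^(−13.6)·13.6^6/6! = 0.0109017
Odds = (0.22/0.31) × (0.051252/0.0109017) = 0.709677 × 4.70127 ≈ 3.3364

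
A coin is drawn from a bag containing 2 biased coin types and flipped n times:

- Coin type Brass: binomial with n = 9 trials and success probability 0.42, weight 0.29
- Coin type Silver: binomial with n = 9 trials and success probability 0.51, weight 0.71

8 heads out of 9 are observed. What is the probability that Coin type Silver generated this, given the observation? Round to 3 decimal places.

0.907

Posterior ∝ prior × likelihood, so P(k | x) ∝ w_k f_k(x); normalise over all components.
Evaluate each component's likelihood at the observed value:
  p_Brass = C(9,8)·0.42^8·0.58^1 = 9·0.000968265·0.58 = 0.00505434
  p_Silver = C(9,8)·0.51^8·0.49^1 = 9·0.00457679·0.49 = 0.0201837
Weight by the priors:
  w_Brass·p_Brass = 0.29 × 0.00505434 = 0.00146576
  w_Silver·p_Silver = 0.71 × 0.0201837 = 0.0143304
Denominator: 0.00146576 + 0.0143304 = 0.0157962
P(Coin type Silver | x) ≈ 0.907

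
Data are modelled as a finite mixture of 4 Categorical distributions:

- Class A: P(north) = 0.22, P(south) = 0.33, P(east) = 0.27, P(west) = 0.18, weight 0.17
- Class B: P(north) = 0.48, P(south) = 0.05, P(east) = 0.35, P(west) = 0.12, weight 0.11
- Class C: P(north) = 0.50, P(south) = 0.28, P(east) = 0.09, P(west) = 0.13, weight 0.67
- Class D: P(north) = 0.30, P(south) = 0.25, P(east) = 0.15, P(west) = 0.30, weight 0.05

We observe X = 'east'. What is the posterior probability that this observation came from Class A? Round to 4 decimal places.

0.3016

Apply Bayes' rule: the posterior for each component is proportional to its prior times its likelihood at x.
Categorical probabilities:
  L_A = P(east | comp) = 0.27
  L_B = P(east | comp) = 0.35
  L_C = P(east | comp) = 0.09
  L_D = P(east | comp) = 0.15
Multiply by the mixture weights:
  w_A·L_A = 0.17 × 0.27 = 0.0459
  w_B·L_B = 0.11 × 0.35 = 0.0385
  w_C·L_C = 0.67 × 0.09 = 0.0603
  w_D·L_D = 0.05 × 0.15 = 0.0075
Sum: 0.0459 + 0.0385 + 0.0603 + 0.0075 = 0.1522
So the posterior for Class A is 0.0459 / 0.1522 ≈ 0.3016.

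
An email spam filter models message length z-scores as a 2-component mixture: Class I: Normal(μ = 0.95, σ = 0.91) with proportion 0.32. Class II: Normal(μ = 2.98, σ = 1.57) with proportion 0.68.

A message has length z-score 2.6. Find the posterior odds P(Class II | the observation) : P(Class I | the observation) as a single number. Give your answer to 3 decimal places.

Since P(k|x) ∝ w_k f_k(x), the posterior odds are w_i f_i(x) / (w_j f_j(x)).
Normal densities:
  f_I = 0.084716
  f_II = 0.246768
Posterior odds = (w_II·f_II) / (w_I·f_I) = (0.68·0.246768) / (0.32·0.084716) = 0.167802 / 0.0271091 ≈ 6.190

6.190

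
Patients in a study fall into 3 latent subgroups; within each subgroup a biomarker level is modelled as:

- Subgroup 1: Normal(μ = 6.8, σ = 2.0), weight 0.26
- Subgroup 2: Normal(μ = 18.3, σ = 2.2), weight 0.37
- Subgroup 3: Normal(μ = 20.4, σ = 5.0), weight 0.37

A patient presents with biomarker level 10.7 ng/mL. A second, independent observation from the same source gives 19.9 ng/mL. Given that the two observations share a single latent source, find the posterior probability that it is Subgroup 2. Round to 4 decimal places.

Posterior ∝ prior × likelihood, so P(k | x) ∝ π_k f_k(x); normalise over all components.
Since both observations come from the same component, the likelihood for component k is f_k(x₁)·f_k(x₂).
  f_1 = [0.0297974] × [9.63209e-11] = 2.87011e-12
  f_2 = [0.000464598] × [0.139198] = 6.46711e-05
  f_3 = [0.012153] × [0.0793905] = 0.000964836
Weight by the priors:
  π_1·f_1 = 0.26 × 2.87011e-12 = 7.46228e-13
  π_2·f_2 = 0.37 × 6.46711e-05 = 2.39283e-05
  π_3·f_3 = 0.37 × 0.000964836 = 0.000356989
Evidence: 7.46228e-13 + 2.39283e-05 + 0.000356989 = 0.000380917
Responsibility of Subgroup 2: 2.39283e-05 / 0.000380917 ≈ 0.0628

0.0628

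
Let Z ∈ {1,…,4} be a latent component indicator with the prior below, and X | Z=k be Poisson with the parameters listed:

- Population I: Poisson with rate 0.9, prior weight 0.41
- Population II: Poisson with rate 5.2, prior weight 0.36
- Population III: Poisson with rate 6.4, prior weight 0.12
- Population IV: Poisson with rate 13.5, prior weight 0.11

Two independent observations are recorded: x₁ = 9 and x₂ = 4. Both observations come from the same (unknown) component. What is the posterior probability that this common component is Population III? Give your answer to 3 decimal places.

0.309

P(component k | x) = π_k·f_k(x) / marginal(x), where marginal(x) = Σ_j π_j·f_j(x).
Since both observations come from the same component, the likelihood for component k is f_k(x₁)·f_k(x₂).
  p_I = [4.34065e-07] × [0.0111146] = 4.82446e-09
  p_II = [0.0422606] × [0.168063] = 0.00710242
  p_III = [0.0824844] × [0.116151] = 0.00958067
  p_IV = [0.0562685] × [0.00189735] = 0.000106761
Unnormalised posteriors:
  π_I·p_I = 0.41 × 4.82446e-09 = 1.97803e-09
  π_II·p_II = 0.36 × 0.00710242 = 0.00255687
  π_III·p_III = 0.12 × 0.00958067 = 0.00114968
  π_IV·p_IV = 0.11 × 0.000106761 = 1.17437e-05
Evidence: 1.97803e-09 + 0.00255687 + 0.00114968 + 1.17437e-05 = 0.0037183
P(Population III | data) ≈ 0.309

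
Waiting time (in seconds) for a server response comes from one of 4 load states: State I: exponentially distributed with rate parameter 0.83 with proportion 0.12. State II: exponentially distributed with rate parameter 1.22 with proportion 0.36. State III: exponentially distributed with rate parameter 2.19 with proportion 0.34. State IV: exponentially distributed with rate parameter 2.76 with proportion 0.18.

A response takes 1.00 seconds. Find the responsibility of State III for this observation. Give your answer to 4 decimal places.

Posterior ∝ prior × likelihood, so P(k | x) ∝ P(Z=k) f_k(x); normalise over all components.
Component likelihoods at x = 1.00 seconds:
  p_I = 0.361921
  p_II = 0.360181
  p_III = 0.245098
  p_IV = 0.174685
Weight by the priors:
  P(Z=I)·p_I = 0.12 × 0.361921 = 0.0434305
  P(Z=II)·p_II = 0.36 × 0.360181 = 0.129665
  P(Z=III)·p_III = 0.34 × 0.245098 = 0.0833332
  P(Z=IV)·p_IV = 0.18 × 0.174685 = 0.0314434
Normaliser: 0.0434305 + 0.129665 + 0.0833332 + 0.0314434 = 0.287872
P(State III | data) = 0.0833332 / 0.287872 ≈ 0.2895

0.2895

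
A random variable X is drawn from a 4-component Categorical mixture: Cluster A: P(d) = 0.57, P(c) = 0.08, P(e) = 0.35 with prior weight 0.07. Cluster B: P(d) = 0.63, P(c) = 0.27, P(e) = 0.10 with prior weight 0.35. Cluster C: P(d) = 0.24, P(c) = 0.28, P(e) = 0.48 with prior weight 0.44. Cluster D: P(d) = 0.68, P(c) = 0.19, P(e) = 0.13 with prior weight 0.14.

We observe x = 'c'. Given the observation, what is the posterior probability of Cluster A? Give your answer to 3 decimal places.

0.022

P(component k | x) = π_k·f_k(x) / marginal(x), where marginal(x) = Σ_j π_j·f_j(x).
Component likelihoods at x = 'c':
  f_A = 0.08
  f_B = 0.27
  f_C = 0.28
  f_D = 0.19
Multiply by the mixture weights:
  π_A·f_A = 0.07 × 0.08 = 0.0056
  π_B·f_B = 0.35 × 0.27 = 0.0945
  π_C·f_C = 0.44 × 0.28 = 0.1232
  π_D·f_D = 0.14 × 0.19 = 0.0266
Denominator: 0.0056 + 0.0945 + 0.1232 + 0.0266 = 0.2499
So the posterior for Cluster A is 0.0056 / 0.2499 ≈ 0.022.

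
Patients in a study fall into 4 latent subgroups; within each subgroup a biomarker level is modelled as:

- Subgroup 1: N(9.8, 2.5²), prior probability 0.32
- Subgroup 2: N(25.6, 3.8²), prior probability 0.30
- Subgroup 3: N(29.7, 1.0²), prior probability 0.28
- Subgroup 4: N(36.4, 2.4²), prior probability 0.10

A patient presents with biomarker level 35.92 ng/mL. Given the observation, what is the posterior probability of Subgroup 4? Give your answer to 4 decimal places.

Posterior ∝ prior × likelihood, so P(k | x) ∝ P(Z=k) f_k(x); normalise over all components.
Component likelihoods at x = 35.92 ng/mL:
  L_1 = (1/(2.5·√(2π)))·exp(−(35.92−9.8)²/(2·2.5²)) = 0.159577·exp(-54.58035) = 3.15518e-25
  L_2 = (1/(3.8·√(2π)))·exp(−(35.92−25.6)²/(2·3.8²)) = 0.104985·exp(-3.68776) = 0.00262757
  L_3 = (1/(1.0·√(2π)))·exp(−(35.92−29.7)²/(2·1.0²)) = 0.398942·exp(-19.34420) = 1.58428e-09
  L_4 = (1/(2.4·√(2π)))·exp(−(35.92−36.4)²/(2·2.4²)) = 0.166226·exp(-0.02000) = 0.162934
Prior × likelihood for each component:
  P(Z=1)·L_1 = 0.32 × 3.15518e-25 = 1.00966e-25
  P(Z=2)·L_2 = 0.30 × 0.00262757 = 0.000788271
  P(Z=3)·L_3 = 0.28 × 1.58428e-09 = 4.43597e-10
  P(Z=4)·L_4 = 0.10 × 0.162934 = 0.0162934
Normaliser: 1.00966e-25 + 0.000788271 + 4.43597e-10 + 0.0162934 = 0.0170817
Responsibility of Subgroup 4: 0.0162934 / 0.0170817 ≈ 0.9539

0.9539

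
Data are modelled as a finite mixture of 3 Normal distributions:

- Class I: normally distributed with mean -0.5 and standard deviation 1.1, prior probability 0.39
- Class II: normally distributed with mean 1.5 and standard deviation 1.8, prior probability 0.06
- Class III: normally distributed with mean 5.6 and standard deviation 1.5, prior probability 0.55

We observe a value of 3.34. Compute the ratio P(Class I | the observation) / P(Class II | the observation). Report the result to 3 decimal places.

Posterior odds = (P(Z=i) f_i(x)) / (P(Z=j) f_j(x)); the normalising sum cancels.
Normal densities:
  f_I = 0.000818963
  f_II = 0.131441
  f_III = 0.085484
0.000319396 / 0.00788648 ≈ 0.040

0.040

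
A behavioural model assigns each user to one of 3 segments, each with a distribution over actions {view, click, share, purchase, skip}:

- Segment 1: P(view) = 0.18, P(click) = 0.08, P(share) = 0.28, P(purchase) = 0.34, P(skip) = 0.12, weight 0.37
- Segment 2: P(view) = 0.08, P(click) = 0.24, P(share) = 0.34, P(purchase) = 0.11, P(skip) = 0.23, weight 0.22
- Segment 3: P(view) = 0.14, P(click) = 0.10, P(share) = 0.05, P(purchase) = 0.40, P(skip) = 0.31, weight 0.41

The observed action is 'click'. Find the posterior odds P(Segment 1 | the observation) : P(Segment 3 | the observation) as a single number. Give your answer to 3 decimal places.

Only the two components matter; the odds are (π_i f_i(x)) / (π_j f_j(x)).
Component likelihoods at x = 'click':
  f_1 = 0.08
  f_2 = 0.24
  f_3 = 0.1
Odds = (0.37/0.41) × (0.08/0.1) = 0.902439 × 0.8 ≈ 0.722

0.722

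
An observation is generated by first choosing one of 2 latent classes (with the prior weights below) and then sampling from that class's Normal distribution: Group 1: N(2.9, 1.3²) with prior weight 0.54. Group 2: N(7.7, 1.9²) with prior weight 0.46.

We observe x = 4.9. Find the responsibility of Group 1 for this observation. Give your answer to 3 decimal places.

0.609

Apply Bayes' rule: the posterior for each component is proportional to its prior times its likelihood at x.
Normal densities:
  f_1 = 0.0939742
  f_2 = 0.0708872
Prior × likelihood for each component:
  π_1·f_1 = 0.54 × 0.0939742 = 0.0507461
  π_2·f_2 = 0.46 × 0.0708872 = 0.0326081
Marginal: 0.0507461 + 0.0326081 = 0.0833542
Responsibility of Group 1: 0.0507461 / 0.0833542 ≈ 0.609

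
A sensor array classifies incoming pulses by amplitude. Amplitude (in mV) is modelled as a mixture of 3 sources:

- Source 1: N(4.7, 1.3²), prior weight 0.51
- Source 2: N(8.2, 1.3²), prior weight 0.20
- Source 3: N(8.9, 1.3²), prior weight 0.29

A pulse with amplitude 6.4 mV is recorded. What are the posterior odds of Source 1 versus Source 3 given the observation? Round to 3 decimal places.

Since P(k|x) ∝ π_k f_k(x), the posterior odds are π_i f_i(x) / (π_j f_j(x)).
Evaluate each component's likelihood at the observed value:
  L_1 = 0.130506
  L_2 = 0.117669
  L_3 = 0.0482956
Odds = (0.51/0.29) × (0.130506/0.0482956) = 1.75862 × 2.70224 ≈ 4.752

4.752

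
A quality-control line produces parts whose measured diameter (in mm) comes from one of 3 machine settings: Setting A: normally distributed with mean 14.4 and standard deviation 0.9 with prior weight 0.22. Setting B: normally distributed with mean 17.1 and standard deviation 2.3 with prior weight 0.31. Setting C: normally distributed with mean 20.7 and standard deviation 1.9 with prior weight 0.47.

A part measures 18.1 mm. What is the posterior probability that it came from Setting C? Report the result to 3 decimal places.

Posterior ∝ prior × likelihood, so P(k | x) ∝ π_k f_k(x); normalise over all components.
Component likelihoods at x = 18.1 mm:
  p_A = (1/(0.9·√(2π)))·exp(−(18.1−14.4)²/(2·0.9²)) = 0.443269·exp(-8.45062) = 9.4757e-05
  p_B = (1/(2.3·√(2π)))·exp(−(18.1−17.1)²/(2·2.3²)) = 0.173453·exp(-0.09452) = 0.15781
  p_C = (1/(1.9·√(2π)))·exp(−(18.1−20.7)²/(2·1.9²)) = 0.209970·exp(-0.93629) = 0.082325
Prior × likelihood for each component:
  π_A·p_A = 0.22 × 9.4757e-05 = 2.08465e-05
  π_B·p_B = 0.31 × 0.15781 = 0.048921
  π_C·p_C = 0.47 × 0.082325 = 0.0386927
Sum: 2.08465e-05 + 0.048921 + 0.0386927 = 0.0876346
Responsibility of Setting C: 0.0386927 / 0.0876346 ≈ 0.442

0.442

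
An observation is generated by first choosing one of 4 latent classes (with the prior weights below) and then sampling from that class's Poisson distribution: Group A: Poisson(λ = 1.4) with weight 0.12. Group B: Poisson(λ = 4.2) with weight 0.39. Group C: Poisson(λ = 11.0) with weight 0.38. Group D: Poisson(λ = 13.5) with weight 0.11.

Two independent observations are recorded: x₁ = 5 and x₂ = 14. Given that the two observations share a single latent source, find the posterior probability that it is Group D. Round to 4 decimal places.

Apply Bayes' rule: the posterior for each component is proportional to its prior times its likelihood at x.
Since both observations come from the same component, the likelihood for component k is f_k(x₁)·f_k(x₂).
  L_A = [e^(−1.4)·1.4^5/5! = 0.0110521] × [3.1432e-10] = 3.47391e-12
  L_B = [e^(−4.2)·4.2^5/5! = 0.163316] × [9.14208e-05] = 1.49305e-05
  L_C = [e^(−11.0)·11.0^5/5! = 0.0224152] × [0.0727528] = 0.00163077
  L_D = [e^(−13.5)·13.5^5/5! = 0.00512286] × [0.105024] = 0.000538023
Prior × likelihood for each component:
  π_A·L_A = 0.12 × 3.47391e-12 = 4.16869e-13
  π_B·L_B = 0.39 × 1.49305e-05 = 5.82288e-06
  π_C·L_C = 0.38 × 0.00163077 = 0.000619693
  π_D·L_D = 0.11 × 0.000538023 = 5.91826e-05
Normaliser: 4.16869e-13 + 5.82288e-06 + 0.000619693 + 5.91826e-05 = 0.000684698
P(Group D | x₁, x₂) = 5.91826e-05 / 0.000684698 ≈ 0.0864

0.0864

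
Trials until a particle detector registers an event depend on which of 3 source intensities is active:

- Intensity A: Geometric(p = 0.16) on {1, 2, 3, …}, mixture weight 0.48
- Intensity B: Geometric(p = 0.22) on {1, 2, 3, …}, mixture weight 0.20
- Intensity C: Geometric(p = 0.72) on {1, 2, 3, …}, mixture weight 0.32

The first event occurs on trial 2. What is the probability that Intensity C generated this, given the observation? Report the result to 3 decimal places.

P(component k | x) = w_k·f_k(x) / marginal(x), where marginal(x) = Σ_j w_j·f_j(x).
Evaluate each component's likelihood at the observed value:
  f_A = 0.1344
  f_B = 0.1716
  f_C = 0.2016
Prior × likelihood for each component:
  w_A·f_A = 0.48 × 0.1344 = 0.064512
  w_B·f_B = 0.20 × 0.1716 = 0.03432
  w_C·f_C = 0.32 × 0.2016 = 0.064512
Normaliser: 0.064512 + 0.03432 + 0.064512 = 0.163344
P(Intensity C | 2) ≈ 0.395

0.395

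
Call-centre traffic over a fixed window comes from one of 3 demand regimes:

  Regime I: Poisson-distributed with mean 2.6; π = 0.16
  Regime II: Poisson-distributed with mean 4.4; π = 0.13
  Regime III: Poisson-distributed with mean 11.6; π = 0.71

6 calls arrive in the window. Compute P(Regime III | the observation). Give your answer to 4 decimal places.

0.5097

Posterior ∝ prior × likelihood, so P(k | x) ∝ π_k f_k(x); normalise over all components.
Component likelihoods at x = 6 calls:
  L_I = 0.0318671
  L_II = 0.123734
  L_III = 0.031017
Multiply by the mixture weights:
  π_I·L_I = 0.16 × 0.0318671 = 0.00509873
  π_II·L_II = 0.13 × 0.123734 = 0.0160854
  π_III·L_III = 0.71 × 0.031017 = 0.0220221
Denominator: 0.00509873 + 0.0160854 + 0.0220221 = 0.0432062
P(Regime III | the observation) = 0.0220221 / 0.0432062 ≈ 0.5097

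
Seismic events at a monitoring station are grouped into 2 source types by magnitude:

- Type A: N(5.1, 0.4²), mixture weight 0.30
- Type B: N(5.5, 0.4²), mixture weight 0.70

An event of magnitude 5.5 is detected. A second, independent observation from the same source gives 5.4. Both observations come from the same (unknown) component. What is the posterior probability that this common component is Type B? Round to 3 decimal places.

Apply Bayes' rule: the posterior for each component is proportional to its prior times its likelihood at x.
Since both observations come from the same component, the likelihood for component k is f_k(x₁)·f_k(x₂).
  L_A = [(1/(0.4·√(2π)))·exp(−(5.5−5.1)²/(2·0.4²)) = 0.997356·exp(-0.50000) = 0.604927] × [0.752844] = 0.455415
  L_B = [(1/(0.4·√(2π)))·exp(−(5.5−5.5)²/(2·0.4²)) = 0.997356·exp(-0.00000) = 0.997356] × [0.96667] = 0.964114
Prior × likelihood for each component:
  w_A·L_A = 0.30 × 0.455415 = 0.136625
  w_B·L_B = 0.70 × 0.964114 = 0.67488
Normaliser: 0.136625 + 0.67488 = 0.811504
So the posterior for Type B is 0.67488 / 0.811504 ≈ 0.832.

0.832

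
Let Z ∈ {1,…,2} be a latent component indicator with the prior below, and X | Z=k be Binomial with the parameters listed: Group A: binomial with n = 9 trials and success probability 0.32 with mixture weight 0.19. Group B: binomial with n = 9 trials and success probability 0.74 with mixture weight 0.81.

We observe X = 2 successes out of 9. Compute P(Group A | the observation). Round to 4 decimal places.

0.9735

By Bayes' theorem, P(k | x) = P(Z=k) f_k(x) / Σ_j P(Z=j) f_j(x).
Component likelihoods at x = 2 successes out of 9:
  f_A = 0.247836
  f_B = 0.00158336
Prior × likelihood for each component:
  P(Z=A)·f_A = 0.19 × 0.247836 = 0.0470889
  P(Z=B)·f_B = 0.81 × 0.00158336 = 0.00128252
Normaliser: 0.0470889 + 0.00128252 = 0.0483714
Responsibility of Group A: 0.0470889 / 0.0483714 ≈ 0.9735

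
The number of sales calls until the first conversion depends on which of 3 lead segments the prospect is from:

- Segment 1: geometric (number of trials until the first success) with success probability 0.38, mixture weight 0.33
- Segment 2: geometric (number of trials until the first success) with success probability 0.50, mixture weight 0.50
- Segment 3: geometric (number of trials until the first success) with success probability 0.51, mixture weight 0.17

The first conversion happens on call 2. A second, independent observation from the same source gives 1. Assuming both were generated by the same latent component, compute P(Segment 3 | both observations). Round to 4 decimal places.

0.1905

P(component k | x) = w_k·f_k(x) / marginal(x), where marginal(x) = Σ_j w_j·f_j(x).
Since both observations come from the same component, the likelihood for component k is f_k(x₁)·f_k(x₂).
  p_1 = [0.38·(1−0.38)^1 = 0.38·0.62 = 0.2356] × [0.38] = 0.089528
  p_2 = [0.50·(1−0.50)^1 = 0.50·0.5 = 0.25] × [0.5] = 0.125
  p_3 = [0.51·(1−0.51)^1 = 0.51·0.49 = 0.2499] × [0.51] = 0.127449
Unnormalised posteriors:
  w_1·p_1 = 0.33 × 0.089528 = 0.0295442
  w_2·p_2 = 0.50 × 0.125 = 0.0625
  w_3·p_3 = 0.17 × 0.127449 = 0.0216663
Sum: 0.0295442 + 0.0625 + 0.0216663 = 0.113711
Responsibility of Segment 3: 0.0216663 / 0.113711 ≈ 0.1905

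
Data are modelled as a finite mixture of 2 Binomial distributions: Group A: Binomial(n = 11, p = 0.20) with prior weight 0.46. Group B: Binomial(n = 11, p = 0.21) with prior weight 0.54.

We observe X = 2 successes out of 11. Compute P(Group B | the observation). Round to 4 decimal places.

Posterior ∝ prior × likelihood, so P(k | x) ∝ P(Z=k) f_k(x); normalise over all components.
Evaluate each component's likelihood at the observed value:
  p_A = 0.295279
  p_B = 0.2907
Prior × likelihood for each component:
  P(Z=A)·p_A = 0.46 × 0.295279 = 0.135828
  P(Z=B)·p_B = 0.54 × 0.2907 = 0.156978
Normaliser: 0.135828 + 0.156978 = 0.292806
P(Group B | 2 successes out of 11) ≈ 0.5361

0.5361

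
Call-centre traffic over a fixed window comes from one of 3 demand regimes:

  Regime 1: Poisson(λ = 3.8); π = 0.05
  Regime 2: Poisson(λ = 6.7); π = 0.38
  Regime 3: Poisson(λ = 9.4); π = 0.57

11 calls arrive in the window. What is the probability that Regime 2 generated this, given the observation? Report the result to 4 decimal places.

0.1929

Apply Bayes' rule: the posterior for each component is proportional to its prior times its likelihood at x.
Component likelihoods at x = 11 calls:
  f_1 = e^(−3.8)·3.8^11/11! = 0.00133704
  f_2 = e^(−6.7)·6.7^11/11! = 0.0376612
  f_3 = e^(−9.4)·9.4^11/11! = 0.104926
Multiply by the mixture weights:
  w_1·f_1 = 0.05 × 0.00133704 = 6.68521e-05
  w_2·f_2 = 0.38 × 0.0376612 = 0.0143113
  w_3·f_3 = 0.57 × 0.104926 = 0.0598077
Marginal: 6.68521e-05 + 0.0143113 + 0.0598077 = 0.0741858
So the posterior for Regime 2 is 0.0143113 / 0.0741858 ≈ 0.1929.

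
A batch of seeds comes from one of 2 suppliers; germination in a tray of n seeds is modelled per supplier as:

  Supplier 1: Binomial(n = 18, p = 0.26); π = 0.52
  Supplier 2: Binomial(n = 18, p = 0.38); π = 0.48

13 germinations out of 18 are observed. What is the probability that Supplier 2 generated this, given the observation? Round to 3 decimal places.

Posterior ∝ prior × likelihood, so P(k | x) ∝ P(Z=k) f_k(x); normalise over all components.
Evaluate each component's likelihood at the observed value:
  f_1 = C(18,13)·0.26^13·0.74^5 = 8568·2.48115e-08·0.221901 = 4.71728e-05
  f_2 = C(18,13)·0.38^13·0.62^5 = 8568·3.44498e-06·0.0916133 = 0.00270411
Unnormalised posteriors:
  P(Z=1)·f_1 = 0.52 × 4.71728e-05 = 2.45299e-05
  P(Z=2)·f_2 = 0.48 × 0.00270411 = 0.00129797
Sum: 2.45299e-05 + 0.00129797 = 0.0013225
So the posterior for Supplier 2 is 0.00129797 / 0.0013225 ≈ 0.981.

0.981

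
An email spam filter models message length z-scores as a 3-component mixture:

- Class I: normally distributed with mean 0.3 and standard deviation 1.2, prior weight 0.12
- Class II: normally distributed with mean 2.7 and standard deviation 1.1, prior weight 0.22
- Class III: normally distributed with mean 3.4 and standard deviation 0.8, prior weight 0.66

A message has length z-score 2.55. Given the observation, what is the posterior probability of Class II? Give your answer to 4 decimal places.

Posterior ∝ prior × likelihood, so P(k | x) ∝ π_k f_k(x); normalise over all components.
Normal densities:
  f_I = (1/(1.2·√(2π)))·exp(−(2.55−0.3)²/(2·1.2²)) = 0.332452·exp(-1.75781) = 0.0573219
  f_II = (1/(1.1·√(2π)))·exp(−(2.55−2.7)²/(2·1.1²)) = 0.362675·exp(-0.00930) = 0.359318
  f_III = (1/(0.8·√(2π)))·exp(−(2.55−3.4)²/(2·0.8²)) = 0.498678·exp(-0.56445) = 0.283584
Prior × likelihood for each component:
  π_I·f_I = 0.12 × 0.0573219 = 0.00687863
  π_II·f_II = 0.22 × 0.359318 = 0.0790501
  π_III·f_III = 0.66 × 0.283584 = 0.187165
Denominator: 0.00687863 + 0.0790501 + 0.187165 = 0.273094
P(Class II | 2.55) ≈ 0.2895

0.2895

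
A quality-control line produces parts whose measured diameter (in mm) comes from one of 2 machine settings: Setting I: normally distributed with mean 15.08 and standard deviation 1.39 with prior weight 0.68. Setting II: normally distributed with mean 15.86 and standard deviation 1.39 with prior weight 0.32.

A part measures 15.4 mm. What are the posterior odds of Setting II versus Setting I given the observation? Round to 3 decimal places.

0.457

Posterior odds = (w_i f_i(x)) / (w_j f_j(x)); the normalising sum cancels.
Evaluate each component's likelihood at the observed value:
  p_I = 0.279503
  p_II = 0.271715
0.0869488 / 0.190062 ≈ 0.457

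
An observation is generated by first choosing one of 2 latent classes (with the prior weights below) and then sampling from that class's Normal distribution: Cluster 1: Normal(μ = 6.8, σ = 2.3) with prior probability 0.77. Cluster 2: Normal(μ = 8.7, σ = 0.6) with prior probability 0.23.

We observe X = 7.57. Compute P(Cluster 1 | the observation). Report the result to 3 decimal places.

P(component k | x) = P(Z=k)·f_k(x) / marginal(x), where marginal(x) = Σ_j P(Z=j)·f_j(x).
Evaluate each component's likelihood at the observed value:
  p_1 = 0.164
  p_2 = 0.112862
Unnormalised posteriors:
  P(Z=1)·p_1 = 0.77 × 0.164 = 0.12628
  P(Z=2)·p_2 = 0.23 × 0.112862 = 0.0259584
Sum: 0.12628 + 0.0259584 = 0.152239
P(Cluster 1 | the observation) ≈ 0.829

0.829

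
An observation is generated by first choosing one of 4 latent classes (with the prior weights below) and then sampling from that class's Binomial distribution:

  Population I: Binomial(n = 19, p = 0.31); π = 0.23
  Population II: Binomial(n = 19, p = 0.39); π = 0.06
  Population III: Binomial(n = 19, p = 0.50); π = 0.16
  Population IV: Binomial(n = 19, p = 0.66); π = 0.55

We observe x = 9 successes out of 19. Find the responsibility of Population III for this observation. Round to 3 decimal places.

0.375

Posterior ∝ prior × likelihood, so P(k | x) ∝ P(Z=k) f_k(x); normalise over all components.
Component likelihoods at x = 9 successes out of 19:
  L_I = C(19,9)·0.31^9·0.69^10 = 92378·2.64396e-05·0.0244619 = 0.0597468
  L_II = C(19,9)·0.39^9·0.61^10 = 92378·0.000208728·0.00713343 = 0.137546
  L_III = C(19,9)·0.50^9·0.50^10 = 92378·0.00195312·0.000976562 = 0.176197
  L_IV = C(19,9)·0.66^9·0.34^10 = 92378·0.0237627·2.06438e-05 = 0.0453162
Prior × likelihood for each component:
  P(Z=I)·L_I = 0.23 × 0.0597468 = 0.0137418
  P(Z=II)·L_II = 0.06 × 0.137546 = 0.00825277
  P(Z=III)·L_III = 0.16 × 0.176197 = 0.0281915
  P(Z=IV)·L_IV = 0.55 × 0.0453162 = 0.0249239
Denominator: 0.0137418 + 0.00825277 + 0.0281915 + 0.0249239 = 0.07511
P(Population III | the observation) = 0.0281915 / 0.07511 ≈ 0.375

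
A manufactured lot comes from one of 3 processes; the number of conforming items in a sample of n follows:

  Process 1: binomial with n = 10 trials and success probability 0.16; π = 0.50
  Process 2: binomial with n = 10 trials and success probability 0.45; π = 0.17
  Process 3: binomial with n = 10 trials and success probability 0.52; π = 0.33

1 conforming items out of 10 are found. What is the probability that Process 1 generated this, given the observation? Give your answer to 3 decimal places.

0.966

By Bayes' theorem, P(k | x) = π_k f_k(x) / Σ_j π_j f_j(x).
Evaluate each component's likelihood at the observed value:
  f_1 = 0.333145
  f_2 = 0.0207241
  f_3 = 0.00703355
Prior × likelihood for each component:
  π_1·f_1 = 0.50 × 0.333145 = 0.166573
  π_2·f_2 = 0.17 × 0.0207241 = 0.00352311
  π_3·f_3 = 0.33 × 0.00703355 = 0.00232107
Marginal: 0.166573 + 0.00352311 + 0.00232107 = 0.172417
Responsibility of Process 1: 0.166573 / 0.172417 ≈ 0.966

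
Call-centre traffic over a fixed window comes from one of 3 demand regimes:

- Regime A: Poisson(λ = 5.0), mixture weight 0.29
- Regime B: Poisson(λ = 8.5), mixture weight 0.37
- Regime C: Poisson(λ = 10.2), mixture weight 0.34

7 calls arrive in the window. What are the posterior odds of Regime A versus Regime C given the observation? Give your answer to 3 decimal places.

Posterior odds = (P(Z=i) f_i(x)) / (P(Z=j) f_j(x)); the normalising sum cancels.
Evaluate each component's likelihood at the observed value:
  f_A = e^(−5.0)·5.0^7/7! = 0.104445
  f_B = e^(−8.5)·8.5^7/7! = 0.129419
  f_C = e^(−10.2)·10.2^7/7! = 0.0847163
0.030289 / 0.0288035 ≈ 1.052

1.052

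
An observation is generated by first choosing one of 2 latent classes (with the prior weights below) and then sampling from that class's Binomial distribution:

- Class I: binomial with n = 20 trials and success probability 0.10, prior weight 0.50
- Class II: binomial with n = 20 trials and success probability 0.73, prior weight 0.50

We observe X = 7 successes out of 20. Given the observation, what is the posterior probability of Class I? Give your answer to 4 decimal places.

The responsibility of component k is w_k f_k(x) divided by Σ_j w_j f_j(x).
Evaluate each component's likelihood at the observed value:
  f_I = C(20,7)·0.10^7·0.90^13 = 77520·1e-07·0.254187 = 0.00197045
  f_II = C(20,7)·0.73^7·0.27^13 = 77520·0.110474·4.05256e-08 = 0.000347059
Weight by the priors:
  w_I·f_I = 0.50 × 0.00197045 = 0.000985227
  w_II·f_II = 0.50 × 0.000347059 = 0.000173529
Normaliser: 0.000985227 + 0.000173529 = 0.00115876
P(Class I | x) ≈ 0.8502

0.8502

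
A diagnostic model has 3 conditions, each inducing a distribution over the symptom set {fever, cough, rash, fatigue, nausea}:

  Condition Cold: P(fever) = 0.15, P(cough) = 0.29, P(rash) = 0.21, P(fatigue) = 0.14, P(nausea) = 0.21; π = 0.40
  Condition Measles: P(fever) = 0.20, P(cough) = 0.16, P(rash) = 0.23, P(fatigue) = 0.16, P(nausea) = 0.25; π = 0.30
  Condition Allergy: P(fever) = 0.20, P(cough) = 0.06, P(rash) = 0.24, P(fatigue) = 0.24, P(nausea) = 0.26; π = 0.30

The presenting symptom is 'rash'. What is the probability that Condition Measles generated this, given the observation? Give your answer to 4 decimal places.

0.3067

Apply Bayes' rule: the posterior for each component is proportional to its prior times its likelihood at x.
Component likelihoods at x = 'rash':
  f_Cold = 0.21
  f_Measles = 0.23
  f_Allergy = 0.24
Prior × likelihood for each component:
  π_Cold·f_Cold = 0.40 × 0.21 = 0.084
  π_Measles·f_Measles = 0.30 × 0.23 = 0.069
  π_Allergy·f_Allergy = 0.30 × 0.24 = 0.072
Denominator: 0.084 + 0.069 + 0.072 = 0.225
So the posterior for Condition Measles is 0.069 / 0.225 ≈ 0.3067.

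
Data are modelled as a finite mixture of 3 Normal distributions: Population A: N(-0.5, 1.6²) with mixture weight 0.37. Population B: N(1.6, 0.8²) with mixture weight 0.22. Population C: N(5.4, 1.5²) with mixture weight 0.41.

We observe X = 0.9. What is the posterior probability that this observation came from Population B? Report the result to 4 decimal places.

By Bayes' theorem, P(k | x) = P(Z=k) f_k(x) / Σ_j P(Z=j) f_j(x).
Normal densities:
  f_A = (1/(1.6·√(2π)))·exp(−(0.9−-0.5)²/(2·1.6²)) = 0.249339·exp(-0.38281) = 0.170034
  f_B = (1/(0.8·√(2π)))·exp(−(0.9−1.6)²/(2·0.8²)) = 0.498678·exp(-0.38281) = 0.340069
  f_C = (1/(1.5·√(2π)))·exp(−(0.9−5.4)²/(2·1.5²)) = 0.265962·exp(-4.50000) = 0.00295457
Unnormalised posteriors:
  P(Z=A)·f_A = 0.37 × 0.170034 = 0.0629127
  P(Z=B)·f_B = 0.22 × 0.340069 = 0.0748151
  P(Z=C)·f_C = 0.41 × 0.00295457 = 0.00121137
Marginal: 0.0629127 + 0.0748151 + 0.00121137 = 0.138939
So the posterior for Population B is 0.0748151 / 0.138939 ≈ 0.5385.

0.5385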